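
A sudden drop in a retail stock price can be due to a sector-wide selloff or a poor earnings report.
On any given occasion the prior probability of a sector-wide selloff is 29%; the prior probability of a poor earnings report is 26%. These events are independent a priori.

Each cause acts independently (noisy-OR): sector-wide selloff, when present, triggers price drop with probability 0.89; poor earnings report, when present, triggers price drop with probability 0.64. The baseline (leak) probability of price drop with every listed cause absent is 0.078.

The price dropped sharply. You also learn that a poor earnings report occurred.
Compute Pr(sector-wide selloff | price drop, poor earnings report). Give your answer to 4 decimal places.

Under noisy-OR, P(price drop | causes) = 1 − (1−0.078)·∏(1−qᵢ) over the active causes.
Enumerate both values of sector-wide selloff and weight by the priors:
  P(price drop | poor earnings report) = 0.66808·0.71 + 0.963489·0.29
        = 0.474337 + 0.279412 = 0.753749
Keeping only the sector-wide selloff-present terms gives 0.279412, so
  P(sector-wide selloff | price drop, poor earnings report) = 0.279412 / 0.753749 ≈ 0.3707

Pr(sector-wide selloff | price drop, poor earnings report) ≈ 0.3707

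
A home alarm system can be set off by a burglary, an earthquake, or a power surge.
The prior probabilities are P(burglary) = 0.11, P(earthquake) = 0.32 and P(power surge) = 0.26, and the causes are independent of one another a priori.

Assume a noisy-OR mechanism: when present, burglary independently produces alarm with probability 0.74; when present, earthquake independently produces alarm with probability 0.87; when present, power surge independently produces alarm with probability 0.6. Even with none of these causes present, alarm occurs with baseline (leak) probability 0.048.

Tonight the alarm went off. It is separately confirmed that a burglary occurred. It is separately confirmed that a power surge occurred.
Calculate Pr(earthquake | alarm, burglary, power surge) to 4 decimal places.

Under noisy-OR, P(alarm | causes) = 1 − (1−0.048)·∏(1−qᵢ) over the active causes.
Sum P(alarm|·) weighted by the priors over both values of earthquake:
  P(alarm | burglary, power surge) = 0.900992*0.68 + 0.987129*0.32
        = 0.612675 + 0.315881 = 0.928556
Configurations with earthquake contribute 0.315881, so
  P(earthquake | alarm, burglary, power surge) = 0.315881 / 0.928556 ≈ 0.3402

Pr(earthquake | alarm, burglary, power surge) ≈ 0.3402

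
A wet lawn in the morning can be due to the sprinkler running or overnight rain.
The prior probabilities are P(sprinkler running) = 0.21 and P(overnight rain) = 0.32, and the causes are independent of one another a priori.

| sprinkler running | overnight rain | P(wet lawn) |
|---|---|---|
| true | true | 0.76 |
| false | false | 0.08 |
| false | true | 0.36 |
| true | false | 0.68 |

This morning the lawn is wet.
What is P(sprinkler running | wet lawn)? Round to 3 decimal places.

P(sprinkler running | wet lawn) ≈ 0.525

For the numerator, keep only sprinkler running=true terms: 0.097104 + 0.051072 = 0.148176
Denominator P(wet lawn): 0.08·0.79·0.68 + 0.36·0.79·0.32 + 0.68·0.21·0.68 + 0.76·0.21·0.32 = 0.282160
Posterior = 0.148176 / 0.282160 ≈ 0.525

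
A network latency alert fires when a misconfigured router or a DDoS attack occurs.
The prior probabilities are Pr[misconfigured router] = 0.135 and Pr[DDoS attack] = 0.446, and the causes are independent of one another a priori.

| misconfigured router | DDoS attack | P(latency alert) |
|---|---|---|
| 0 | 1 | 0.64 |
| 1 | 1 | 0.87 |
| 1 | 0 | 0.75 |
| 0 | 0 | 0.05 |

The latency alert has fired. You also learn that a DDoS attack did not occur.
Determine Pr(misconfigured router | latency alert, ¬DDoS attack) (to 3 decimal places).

Pr(misconfigured router | latency alert, ¬DDoS attack) ≈ 0.701

Weight on misconfigured router=true, given the evidence: 0.75·0.135 = 0.101250
Normalizer over all consistent configurations: 0.05·0.865 + 0.75·0.135 = 0.144500
P(misconfigured router | latency alert, ¬DDoS attack) = 0.101250/0.144500 ≈ 0.701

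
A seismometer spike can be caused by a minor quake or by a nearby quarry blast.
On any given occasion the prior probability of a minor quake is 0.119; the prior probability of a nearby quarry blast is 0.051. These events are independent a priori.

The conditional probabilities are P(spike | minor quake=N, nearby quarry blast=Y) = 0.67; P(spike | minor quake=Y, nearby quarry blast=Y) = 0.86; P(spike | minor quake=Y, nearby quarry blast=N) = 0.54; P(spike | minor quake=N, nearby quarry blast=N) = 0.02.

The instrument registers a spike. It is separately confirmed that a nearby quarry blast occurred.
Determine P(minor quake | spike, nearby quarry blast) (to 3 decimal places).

Sum P(spike|·) weighted by the priors over both values of minor quake:
  P(spike | nearby quarry blast) = 0.67·0.881 + 0.86·0.119
        = 0.590270 + 0.102340 = 0.692610
Configurations with minor quake contribute 0.102340, so
  P(minor quake | spike, nearby quarry blast) = 0.102340 / 0.692610 ≈ 0.148

P(minor quake | spike, nearby quarry blast) ≈ 0.148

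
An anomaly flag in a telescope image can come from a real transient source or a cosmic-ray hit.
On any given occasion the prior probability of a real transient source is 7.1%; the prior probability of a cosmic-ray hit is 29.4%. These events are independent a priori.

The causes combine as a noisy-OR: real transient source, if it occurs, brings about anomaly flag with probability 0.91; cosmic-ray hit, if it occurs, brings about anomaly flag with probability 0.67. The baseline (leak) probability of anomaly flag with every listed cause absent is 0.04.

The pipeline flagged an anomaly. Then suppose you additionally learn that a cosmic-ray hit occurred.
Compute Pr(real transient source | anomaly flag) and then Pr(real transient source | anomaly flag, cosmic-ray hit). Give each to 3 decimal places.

Under noisy-OR, P(anomaly flag | causes) = 1 − (1−0.04)·∏(1−qᵢ) over the active causes.
Weight on real transient source=true, given the evidence: 0.045795 + 0.020279 = 0.066074
Denominator P(anomaly flag): 0.04×0.929×0.706 + 0.6832×0.929×0.294 + 0.9136×0.071×0.706 + 0.971488×0.071×0.294 = 0.278909
Posterior = 0.066074 / 0.278909 ≈ 0.237

With the extra evidence:
Sum P(anomaly flag|·) weighted by the priors over both values of real transient source:
  P(anomaly flag | cosmic-ray hit) = 0.6832×0.929 + 0.971488×0.071
        = 0.634693 + 0.068976 = 0.703669
Keeping only the real transient source-present terms gives 0.068976, so
  P(real transient source | anomaly flag, cosmic-ray hit) = 0.068976 / 0.703669 ≈ 0.098
— cosmic-ray hit explains away the evidence for real transient source.

Pr(real transient source | anomaly flag) ≈ 0.237; Pr(real transient source | anomaly flag, cosmic-ray hit) ≈ 0.098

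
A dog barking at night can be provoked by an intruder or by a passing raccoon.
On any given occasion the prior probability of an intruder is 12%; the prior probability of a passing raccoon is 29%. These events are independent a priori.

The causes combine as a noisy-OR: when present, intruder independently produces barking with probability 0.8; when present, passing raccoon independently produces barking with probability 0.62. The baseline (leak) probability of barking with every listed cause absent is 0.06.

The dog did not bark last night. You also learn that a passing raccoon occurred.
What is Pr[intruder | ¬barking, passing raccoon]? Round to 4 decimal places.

Under noisy-OR, P(barking | causes) = 1 − (1−0.06)·∏(1−qᵢ) over the active causes.
Enumerate both values of intruder and weight by the priors:
  P(¬barking | passing raccoon) = 0.3572·0.88 + 0.07144·0.12
        = 0.314336 + 0.008573 = 0.322909
The terms with intruder present sum to 0.008573, so
  P(intruder | ¬barking, passing raccoon) = 0.008573 / 0.322909 ≈ 0.0265

Pr[intruder | ¬barking, passing raccoon] ≈ 0.0265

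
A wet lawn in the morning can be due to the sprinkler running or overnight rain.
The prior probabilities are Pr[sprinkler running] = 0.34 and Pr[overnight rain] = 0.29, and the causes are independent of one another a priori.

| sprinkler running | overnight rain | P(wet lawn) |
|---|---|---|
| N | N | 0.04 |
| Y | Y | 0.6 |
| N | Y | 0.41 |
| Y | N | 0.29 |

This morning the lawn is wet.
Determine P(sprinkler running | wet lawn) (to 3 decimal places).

P(sprinkler running | wet lawn) ≈ 0.571

Enumerate the 4 (sprinkler running, overnight rain) configurations and weight by the priors:
  P(wet lawn) = 0.04·0.66·0.71 + 0.41·0.66·0.29 + 0.29·0.34·0.71 + 0.6·0.34·0.29
        = 0.018744 + 0.078474 + 0.070006 + 0.059160 = 0.226384
Keeping only the sprinkler running-present terms gives 0.129166, so
  P(sprinkler running | wet lawn) = 0.129166 / 0.226384 ≈ 0.571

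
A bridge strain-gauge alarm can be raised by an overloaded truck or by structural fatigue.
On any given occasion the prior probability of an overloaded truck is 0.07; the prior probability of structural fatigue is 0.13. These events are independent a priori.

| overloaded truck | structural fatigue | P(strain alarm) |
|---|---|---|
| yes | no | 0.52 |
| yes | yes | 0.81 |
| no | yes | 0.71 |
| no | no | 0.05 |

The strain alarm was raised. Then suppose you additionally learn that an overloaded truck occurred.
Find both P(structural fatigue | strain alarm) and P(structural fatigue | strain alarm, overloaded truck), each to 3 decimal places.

P(structural fatigue | strain alarm) ≈ 0.564; P(structural fatigue | strain alarm, overloaded truck) ≈ 0.189

Numerator (weight on configurations with structural fatigue): 0.085839 + 0.007371 = 0.093210
Normalizer over all consistent configurations: 0.05*0.93*0.87 + 0.71*0.93*0.13 + 0.52*0.07*0.87 + 0.81*0.07*0.13 = 0.165333
Posterior = 0.093210 / 0.165333 ≈ 0.564

Now condition on the additional information:
By total probability over both values of structural fatigue:
  P(strain alarm | overloaded truck) = 0.52·0.87 + 0.81·0.13
        = 0.452400 + 0.105300 = 0.557700
Configurations with structural fatigue contribute 0.105300, so
  P(structural fatigue | strain alarm, overloaded truck) = 0.105300 / 0.557700 ≈ 0.189
— overloaded truck explains away the evidence for structural fatigue.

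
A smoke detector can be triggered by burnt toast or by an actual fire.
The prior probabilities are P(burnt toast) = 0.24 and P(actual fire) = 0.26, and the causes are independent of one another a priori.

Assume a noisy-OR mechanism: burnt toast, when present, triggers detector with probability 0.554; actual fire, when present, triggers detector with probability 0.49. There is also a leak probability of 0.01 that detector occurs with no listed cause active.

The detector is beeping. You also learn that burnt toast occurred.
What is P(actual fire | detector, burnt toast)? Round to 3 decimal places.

P(actual fire | detector, burnt toast) ≈ 0.328

Under noisy-OR, P(detector | causes) = 1 − (1−0.01)·∏(1−qᵢ) over the active causes.
By total probability over both values of actual fire:
  P(detector | burnt toast) = 0.55846*0.74 + 0.774815*0.26
        = 0.413260 + 0.201452 = 0.614712
Keeping only the actual fire-present terms gives 0.201452, so
  P(actual fire | detector, burnt toast) = 0.201452 / 0.614712 ≈ 0.328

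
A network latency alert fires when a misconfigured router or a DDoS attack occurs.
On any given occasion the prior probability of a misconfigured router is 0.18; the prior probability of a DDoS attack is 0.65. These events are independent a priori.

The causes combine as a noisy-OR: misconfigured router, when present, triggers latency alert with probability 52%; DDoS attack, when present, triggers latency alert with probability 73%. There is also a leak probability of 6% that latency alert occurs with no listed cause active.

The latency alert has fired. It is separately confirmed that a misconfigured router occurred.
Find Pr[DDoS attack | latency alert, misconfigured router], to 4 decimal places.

Pr[DDoS attack | latency alert, misconfigured router] ≈ 0.7482

Under noisy-OR, P(latency alert | causes) = 1 − (1−0.06)·∏(1−qᵢ) over the active causes.
By total probability over both values of DDoS attack:
  P(latency alert | misconfigured router) = 0.5488×0.35 + 0.878176×0.65
        = 0.192080 + 0.570814 = 0.762894
Keeping only the DDoS attack-present terms gives 0.570814, so
  P(DDoS attack | latency alert, misconfigured router) = 0.570814 / 0.762894 ≈ 0.7482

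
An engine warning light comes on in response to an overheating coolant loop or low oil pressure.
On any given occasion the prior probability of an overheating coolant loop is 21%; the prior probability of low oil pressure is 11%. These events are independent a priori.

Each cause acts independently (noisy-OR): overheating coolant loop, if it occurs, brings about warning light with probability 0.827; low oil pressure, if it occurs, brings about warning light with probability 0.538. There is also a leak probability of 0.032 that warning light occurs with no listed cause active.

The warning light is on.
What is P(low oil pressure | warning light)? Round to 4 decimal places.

P(low oil pressure | warning light) ≈ 0.2803

Under noisy-OR, P(warning light | causes) = 1 − (1−0.032)·∏(1−qᵢ) over the active causes.
For the numerator, keep only low oil pressure=true terms: 0.048037 + 0.021313 = 0.069350
Normalizer over all consistent configurations: 0.032×0.79×0.89 + 0.552784×0.79×0.11 + 0.832536×0.21×0.89 + 0.922632×0.21×0.11 = 0.247450
Posterior = 0.069350 / 0.247450 ≈ 0.2803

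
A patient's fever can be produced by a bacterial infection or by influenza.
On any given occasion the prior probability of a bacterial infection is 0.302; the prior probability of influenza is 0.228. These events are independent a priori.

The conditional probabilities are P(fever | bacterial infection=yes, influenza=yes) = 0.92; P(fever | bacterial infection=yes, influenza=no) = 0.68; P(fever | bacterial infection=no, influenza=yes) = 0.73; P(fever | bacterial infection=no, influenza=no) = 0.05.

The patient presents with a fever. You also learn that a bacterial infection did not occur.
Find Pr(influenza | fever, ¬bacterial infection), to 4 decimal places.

Sum P(fever|·) weighted by the priors over both values of influenza:
  P(fever | ¬bacterial infection) = 0.05×0.772 + 0.73×0.228
        = 0.038600 + 0.166440 = 0.205040
Keeping only the influenza-present terms gives 0.166440, so
  P(influenza | fever, ¬bacterial infection) = 0.166440 / 0.205040 ≈ 0.8117

Pr(influenza | fever, ¬bacterial infection) ≈ 0.8117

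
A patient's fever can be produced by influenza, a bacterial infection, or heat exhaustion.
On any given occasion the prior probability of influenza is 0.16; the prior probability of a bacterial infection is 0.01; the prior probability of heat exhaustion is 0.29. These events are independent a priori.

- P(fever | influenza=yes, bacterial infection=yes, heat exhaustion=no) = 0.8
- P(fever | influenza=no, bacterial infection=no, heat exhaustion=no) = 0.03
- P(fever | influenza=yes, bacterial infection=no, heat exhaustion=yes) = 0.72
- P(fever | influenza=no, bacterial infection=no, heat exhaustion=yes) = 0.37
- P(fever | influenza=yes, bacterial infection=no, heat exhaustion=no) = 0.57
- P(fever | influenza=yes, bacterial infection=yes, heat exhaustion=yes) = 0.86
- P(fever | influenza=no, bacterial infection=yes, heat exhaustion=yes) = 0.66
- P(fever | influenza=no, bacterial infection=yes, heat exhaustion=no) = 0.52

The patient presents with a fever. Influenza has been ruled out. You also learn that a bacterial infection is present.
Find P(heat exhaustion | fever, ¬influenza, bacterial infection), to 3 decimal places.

P(heat exhaustion | fever, ¬influenza, bacterial infection) ≈ 0.341

P(fever | ¬influenza, bacterial infection) = 0.52*0.71 + 0.66*0.29 = 0.369200 + 0.191400 = 0.560600
Of this, 0.191400 comes from 0.66*0.29 (the heat exhaustion=true cases).
P(heat exhaustion | fever, ¬influenza, bacterial infection) = 0.191400 / 0.560600 ≈ 0.341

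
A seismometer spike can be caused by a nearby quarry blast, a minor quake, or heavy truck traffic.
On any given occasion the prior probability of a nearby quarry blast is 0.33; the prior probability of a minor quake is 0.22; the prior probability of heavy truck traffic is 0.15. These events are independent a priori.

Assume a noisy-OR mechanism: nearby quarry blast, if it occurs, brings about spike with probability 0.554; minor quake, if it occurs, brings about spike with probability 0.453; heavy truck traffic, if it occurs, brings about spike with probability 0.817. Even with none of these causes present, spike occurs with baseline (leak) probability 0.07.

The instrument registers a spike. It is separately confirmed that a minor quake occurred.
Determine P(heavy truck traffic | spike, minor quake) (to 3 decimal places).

Under noisy-OR, P(spike | causes) = 1 − (1−0.07)·∏(1−qᵢ) over the active causes.
P(spike | minor quake) = 0.49129×0.67×0.85 + 0.906906×0.67×0.15 + 0.773115×0.33×0.85 + 0.95848×0.33×0.15 = 0.279790 + 0.091144 + 0.216859 + 0.047445 = 0.635238
Restricting to configurations with heavy truck traffic present: 0.091144 + 0.047445 = 0.138589.
So P(heavy truck traffic | spike, minor quake) = 0.138589/0.635238 ≈ 0.218.

P(heavy truck traffic | spike, minor quake) ≈ 0.218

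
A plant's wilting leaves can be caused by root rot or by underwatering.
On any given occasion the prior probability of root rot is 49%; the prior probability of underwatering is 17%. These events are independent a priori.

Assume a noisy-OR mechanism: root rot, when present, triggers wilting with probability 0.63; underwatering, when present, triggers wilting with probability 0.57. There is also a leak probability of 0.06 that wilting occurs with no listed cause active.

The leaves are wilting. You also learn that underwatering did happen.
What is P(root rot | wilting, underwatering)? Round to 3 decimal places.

P(root rot | wilting, underwatering) ≈ 0.578

Under noisy-OR, P(wilting | causes) = 1 − (1−0.06)·∏(1−qᵢ) over the active causes.
Numerator (weight on configurations with root rot): 0.850446*0.49 = 0.416719
Normalizer over all consistent configurations: 0.5958*0.51 + 0.850446*0.49 = 0.720577
Posterior = 0.416719 / 0.720577 ≈ 0.578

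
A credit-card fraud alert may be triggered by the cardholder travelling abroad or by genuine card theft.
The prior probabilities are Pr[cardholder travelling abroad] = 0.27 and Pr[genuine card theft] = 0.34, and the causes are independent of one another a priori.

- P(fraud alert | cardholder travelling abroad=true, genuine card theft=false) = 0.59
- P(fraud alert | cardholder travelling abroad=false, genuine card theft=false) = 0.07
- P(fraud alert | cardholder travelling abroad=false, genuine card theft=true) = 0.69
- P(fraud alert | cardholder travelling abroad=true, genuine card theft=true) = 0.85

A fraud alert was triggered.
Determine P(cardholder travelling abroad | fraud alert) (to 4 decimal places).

P(cardholder travelling abroad | fraud alert) ≈ 0.4719

For the numerator, keep only cardholder travelling abroad=true terms: 0.105138 + 0.078030 = 0.183168
Denominator P(fraud alert): 0.07·0.73·0.66 + 0.69·0.73·0.34 + 0.59·0.27·0.66 + 0.85·0.27·0.34 = 0.388152
Posterior = 0.183168 / 0.388152 ≈ 0.4719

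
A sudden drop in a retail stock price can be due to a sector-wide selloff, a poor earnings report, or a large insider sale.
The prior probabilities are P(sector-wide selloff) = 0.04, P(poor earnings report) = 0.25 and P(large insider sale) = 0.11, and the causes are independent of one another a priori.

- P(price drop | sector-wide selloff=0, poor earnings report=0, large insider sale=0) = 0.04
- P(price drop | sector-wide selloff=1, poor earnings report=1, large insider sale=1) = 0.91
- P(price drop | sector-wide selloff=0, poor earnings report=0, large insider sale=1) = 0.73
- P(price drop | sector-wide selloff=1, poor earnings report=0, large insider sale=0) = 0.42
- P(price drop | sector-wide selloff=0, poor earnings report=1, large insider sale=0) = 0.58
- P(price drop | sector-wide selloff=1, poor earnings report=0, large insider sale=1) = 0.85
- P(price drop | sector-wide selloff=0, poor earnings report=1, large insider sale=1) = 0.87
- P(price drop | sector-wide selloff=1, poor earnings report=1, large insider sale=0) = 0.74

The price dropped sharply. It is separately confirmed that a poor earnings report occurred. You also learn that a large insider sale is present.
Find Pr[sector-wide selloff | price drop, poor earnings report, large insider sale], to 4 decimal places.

Pr[sector-wide selloff | price drop, poor earnings report, large insider sale] ≈ 0.0418

P(price drop | poor earnings report, large insider sale) = 0.87*0.96 + 0.91*0.04 = 0.835200 + 0.036400 = 0.871600
The sector-wide selloff-present share is 0.91*0.04 = 0.036400.
So P(sector-wide selloff | price drop, poor earnings report, large insider sale) = 0.036400/0.871600 ≈ 0.0418.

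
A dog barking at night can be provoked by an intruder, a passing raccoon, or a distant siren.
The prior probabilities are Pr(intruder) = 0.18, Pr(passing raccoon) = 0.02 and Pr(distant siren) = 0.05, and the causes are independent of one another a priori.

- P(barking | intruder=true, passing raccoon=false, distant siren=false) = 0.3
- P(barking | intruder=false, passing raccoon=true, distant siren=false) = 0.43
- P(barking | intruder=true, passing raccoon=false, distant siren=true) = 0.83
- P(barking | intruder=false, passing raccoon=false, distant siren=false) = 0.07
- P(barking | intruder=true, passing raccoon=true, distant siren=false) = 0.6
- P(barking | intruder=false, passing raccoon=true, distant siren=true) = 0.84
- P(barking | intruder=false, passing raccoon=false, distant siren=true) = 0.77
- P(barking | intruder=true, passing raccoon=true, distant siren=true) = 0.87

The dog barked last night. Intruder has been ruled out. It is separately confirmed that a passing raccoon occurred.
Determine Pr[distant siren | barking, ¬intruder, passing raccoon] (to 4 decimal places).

Pr[distant siren | barking, ¬intruder, passing raccoon] ≈ 0.0932

P(barking | ¬intruder, passing raccoon) = 0.43×0.95 + 0.84×0.05 = 0.408500 + 0.042000 = 0.450500
The distant siren-present share is 0.84×0.05 = 0.042000.
Hence the posterior is 0.042000/0.450500 ≈ 0.0932.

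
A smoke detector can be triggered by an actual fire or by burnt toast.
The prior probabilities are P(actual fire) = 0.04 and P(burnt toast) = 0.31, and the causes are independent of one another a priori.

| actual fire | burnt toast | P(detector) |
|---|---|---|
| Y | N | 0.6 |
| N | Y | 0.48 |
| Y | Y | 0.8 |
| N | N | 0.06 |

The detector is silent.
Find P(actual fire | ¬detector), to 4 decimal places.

P(actual fire | ¬detector) ≈ 0.0171

By total probability over the 4 (actual fire, burnt toast) configurations:
  P(¬detector) = 0.94×0.96×0.69 + 0.52×0.96×0.31 + 0.4×0.04×0.69 + 0.2×0.04×0.31
        = 0.622656 + 0.154752 + 0.011040 + 0.002480 = 0.790928
The terms with actual fire present sum to 0.013520, so
  P(actual fire | ¬detector) = 0.013520 / 0.790928 ≈ 0.0171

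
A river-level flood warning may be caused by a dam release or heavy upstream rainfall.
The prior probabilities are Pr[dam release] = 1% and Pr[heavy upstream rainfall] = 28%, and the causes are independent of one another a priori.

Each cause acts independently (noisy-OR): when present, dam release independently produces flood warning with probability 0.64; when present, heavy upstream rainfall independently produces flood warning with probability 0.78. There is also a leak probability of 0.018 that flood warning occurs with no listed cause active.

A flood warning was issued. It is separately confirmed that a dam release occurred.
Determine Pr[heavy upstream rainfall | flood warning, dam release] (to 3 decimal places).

Under noisy-OR, P(flood warning | causes) = 1 − (1−0.018)·∏(1−qᵢ) over the active causes.
Enumerate both values of heavy upstream rainfall and weight by the priors:
  P(flood warning | dam release) = 0.64648*0.72 + 0.922226*0.28
        = 0.465466 + 0.258223 = 0.723689
Keeping only the heavy upstream rainfall-present terms gives 0.258223, so
  P(heavy upstream rainfall | flood warning, dam release) = 0.258223 / 0.723689 ≈ 0.357

Pr[heavy upstream rainfall | flood warning, dam release] ≈ 0.357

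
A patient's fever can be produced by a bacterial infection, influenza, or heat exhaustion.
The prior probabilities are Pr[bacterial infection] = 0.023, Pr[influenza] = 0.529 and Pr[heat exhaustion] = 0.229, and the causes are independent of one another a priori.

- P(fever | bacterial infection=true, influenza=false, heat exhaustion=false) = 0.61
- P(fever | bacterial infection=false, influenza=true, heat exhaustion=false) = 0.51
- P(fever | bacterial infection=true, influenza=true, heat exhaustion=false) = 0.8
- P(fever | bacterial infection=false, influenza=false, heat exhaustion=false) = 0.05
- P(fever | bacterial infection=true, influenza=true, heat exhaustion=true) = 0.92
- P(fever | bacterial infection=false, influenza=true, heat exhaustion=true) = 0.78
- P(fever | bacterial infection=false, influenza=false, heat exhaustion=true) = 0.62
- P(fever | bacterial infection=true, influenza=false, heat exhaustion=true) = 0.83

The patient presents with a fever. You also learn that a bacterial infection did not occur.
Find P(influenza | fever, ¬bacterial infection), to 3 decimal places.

P(influenza | fever, ¬bacterial infection) ≈ 0.781

Sum P(fever|·) weighted by the priors over the 4 (influenza, heat exhaustion) configurations:
  P(fever | ¬bacterial infection) = 0.05*0.471*0.771 + 0.62*0.471*0.229 + 0.51*0.529*0.771 + 0.78*0.529*0.229
        = 0.018157 + 0.066873 + 0.208008 + 0.094490 = 0.387528
The terms with influenza present sum to 0.302498, so
  P(influenza | fever, ¬bacterial infection) = 0.302498 / 0.387528 ≈ 0.781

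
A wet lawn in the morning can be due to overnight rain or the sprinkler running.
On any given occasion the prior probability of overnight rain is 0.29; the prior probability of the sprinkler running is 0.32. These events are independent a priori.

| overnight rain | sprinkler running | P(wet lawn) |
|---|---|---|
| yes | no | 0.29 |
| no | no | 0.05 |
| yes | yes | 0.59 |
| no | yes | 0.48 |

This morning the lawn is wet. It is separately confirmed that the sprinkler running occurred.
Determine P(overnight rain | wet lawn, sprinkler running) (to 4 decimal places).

P(overnight rain | wet lawn, sprinkler running) ≈ 0.3342

Enumerate both values of overnight rain and weight by the priors:
  P(wet lawn | sprinkler running) = 0.48*0.71 + 0.59*0.29
        = 0.340800 + 0.171100 = 0.511900
Configurations with overnight rain contribute 0.171100, so
  P(overnight rain | wet lawn, sprinkler running) = 0.171100 / 0.511900 ≈ 0.3342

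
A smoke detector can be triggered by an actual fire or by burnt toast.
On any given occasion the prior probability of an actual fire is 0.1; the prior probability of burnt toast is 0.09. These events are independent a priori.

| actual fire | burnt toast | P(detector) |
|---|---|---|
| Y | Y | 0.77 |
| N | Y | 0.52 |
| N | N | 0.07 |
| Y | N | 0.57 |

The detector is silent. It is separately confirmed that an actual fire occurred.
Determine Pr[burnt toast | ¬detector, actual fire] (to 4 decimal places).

Pr[burnt toast | ¬detector, actual fire] ≈ 0.0502

P(¬detector | actual fire) = 0.43×0.91 + 0.23×0.09 = 0.391300 + 0.020700 = 0.412000
Of this, 0.020700 comes from 0.23×0.09 (the burnt toast=true cases).
P(burnt toast | ¬detector, actual fire) = 0.020700 / 0.412000 ≈ 0.0502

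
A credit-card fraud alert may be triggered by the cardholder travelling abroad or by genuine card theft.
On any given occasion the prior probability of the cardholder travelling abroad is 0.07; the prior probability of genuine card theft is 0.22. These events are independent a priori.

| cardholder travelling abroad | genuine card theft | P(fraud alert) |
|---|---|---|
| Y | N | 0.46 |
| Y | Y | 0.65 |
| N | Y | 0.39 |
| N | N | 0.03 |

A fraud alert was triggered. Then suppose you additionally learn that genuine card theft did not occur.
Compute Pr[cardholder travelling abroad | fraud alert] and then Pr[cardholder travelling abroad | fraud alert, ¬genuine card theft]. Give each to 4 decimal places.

Weight on cardholder travelling abroad=true, given the evidence: 0.025116 + 0.010010 = 0.035126
Denominator P(fraud alert): 0.03·0.93·0.78 + 0.39·0.93·0.22 + 0.46·0.07·0.78 + 0.65·0.07·0.22 = 0.136682
P(cardholder travelling abroad | fraud alert) = 0.035126/0.136682 ≈ 0.2570

Now also conditioning on genuine card theft≠true:
For the numerator, keep only cardholder travelling abroad=true terms: 0.46*0.07 = 0.032200
Normalizer over all consistent configurations: 0.03*0.93 + 0.46*0.07 = 0.060100
Posterior = 0.032200 / 0.060100 ≈ 0.5358
Ruling out genuine card theft raises the posterior on cardholder travelling abroad — the flip side of explaining away.

Pr[cardholder travelling abroad | fraud alert] ≈ 0.2570; Pr[cardholder travelling abroad | fraud alert, ¬genuine card theft] ≈ 0.5358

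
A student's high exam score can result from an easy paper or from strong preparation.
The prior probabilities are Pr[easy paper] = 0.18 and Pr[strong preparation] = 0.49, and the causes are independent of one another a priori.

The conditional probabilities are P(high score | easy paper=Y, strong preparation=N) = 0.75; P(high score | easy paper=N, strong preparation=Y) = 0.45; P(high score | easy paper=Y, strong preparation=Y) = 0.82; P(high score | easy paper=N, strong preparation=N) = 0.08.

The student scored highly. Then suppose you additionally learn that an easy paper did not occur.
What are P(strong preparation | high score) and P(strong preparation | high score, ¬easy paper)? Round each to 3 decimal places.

P(strong preparation | high score) ≈ 0.712; P(strong preparation | high score, ¬easy paper) ≈ 0.844

Sum P(high score|·) weighted by the priors over the 4 (easy paper, strong preparation) configurations:
  P(high score) = 0.08*0.82*0.51 + 0.45*0.82*0.49 + 0.75*0.18*0.51 + 0.82*0.18*0.49
        = 0.033456 + 0.180810 + 0.068850 + 0.072324 = 0.355440
Keeping only the strong preparation-present terms gives 0.253134, so
  P(strong preparation | high score) = 0.253134 / 0.355440 ≈ 0.712

Now condition on the additional information:
P(high score | ¬easy paper) = 0.08·0.51 + 0.45·0.49 = 0.040800 + 0.220500 = 0.261300
The strong preparation-present share is 0.45·0.49 = 0.220500.
So P(strong preparation | high score, ¬easy paper) = 0.220500/0.261300 ≈ 0.844.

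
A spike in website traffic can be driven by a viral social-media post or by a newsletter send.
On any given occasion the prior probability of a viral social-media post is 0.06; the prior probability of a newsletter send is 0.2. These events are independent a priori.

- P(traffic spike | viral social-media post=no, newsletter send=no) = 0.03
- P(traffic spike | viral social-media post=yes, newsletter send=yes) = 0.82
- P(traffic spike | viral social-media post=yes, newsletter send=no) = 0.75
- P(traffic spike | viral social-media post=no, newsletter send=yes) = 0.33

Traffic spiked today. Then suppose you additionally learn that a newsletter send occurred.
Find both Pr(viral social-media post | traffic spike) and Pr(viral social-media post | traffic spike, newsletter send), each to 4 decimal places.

Pr(viral social-media post | traffic spike) ≈ 0.3514; Pr(viral social-media post | traffic spike, newsletter send) ≈ 0.1369

Numerator (weight on configurations with viral social-media post): 0.036000 + 0.009840 = 0.045840
Normalizer over all consistent configurations: 0.03·0.94·0.8 + 0.33·0.94·0.2 + 0.75·0.06·0.8 + 0.82·0.06·0.2 = 0.130440
Posterior = 0.045840 / 0.130440 ≈ 0.3514

With the extra evidence:
For the numerator, keep only viral social-media post=true terms: 0.82×0.06 = 0.049200
The normalizing constant is 0.33×0.94 + 0.82×0.06 = 0.359400
P(viral social-media post | traffic spike, newsletter send) = 0.049200/0.359400 ≈ 0.1369
Conditioning on newsletter send lowers the posterior on viral social-media post: the classic explaining-away effect in a common-effect structure.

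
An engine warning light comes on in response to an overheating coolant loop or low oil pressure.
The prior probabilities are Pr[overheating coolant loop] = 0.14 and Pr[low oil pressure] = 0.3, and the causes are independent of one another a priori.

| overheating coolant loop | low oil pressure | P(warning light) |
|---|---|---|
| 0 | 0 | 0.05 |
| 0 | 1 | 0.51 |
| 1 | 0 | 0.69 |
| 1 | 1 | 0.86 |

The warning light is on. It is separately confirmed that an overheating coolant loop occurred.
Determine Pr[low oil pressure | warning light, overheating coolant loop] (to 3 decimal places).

P(warning light | overheating coolant loop) = 0.69*0.7 + 0.86*0.3 = 0.483000 + 0.258000 = 0.741000
The low oil pressure-present share is 0.86*0.3 = 0.258000.
P(low oil pressure | warning light, overheating coolant loop) = 0.258000 / 0.741000 ≈ 0.348

Pr[low oil pressure | warning light, overheating coolant loop] ≈ 0.348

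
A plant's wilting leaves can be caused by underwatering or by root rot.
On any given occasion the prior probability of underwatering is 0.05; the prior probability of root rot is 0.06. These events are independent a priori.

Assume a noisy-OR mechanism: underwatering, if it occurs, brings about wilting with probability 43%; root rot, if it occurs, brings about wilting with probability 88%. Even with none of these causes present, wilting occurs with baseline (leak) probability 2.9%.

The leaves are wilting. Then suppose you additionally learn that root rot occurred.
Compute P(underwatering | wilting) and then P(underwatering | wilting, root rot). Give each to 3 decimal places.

P(underwatering | wilting) ≈ 0.238; P(underwatering | wilting, root rot) ≈ 0.053

Under noisy-OR, P(wilting | causes) = 1 − (1−0.029)·∏(1−qᵢ) over the active causes.
P(wilting) = 0.029·0.95·0.94 + 0.88348·0.95·0.06 + 0.44653·0.05·0.94 + 0.933584·0.05·0.06 = 0.025897 + 0.050358 + 0.020987 + 0.002801 = 0.100043
Of this, 0.023788 comes from 0.020987 + 0.002801 (the underwatering=true cases).
P(underwatering | wilting) = 0.023788 / 0.100043 ≈ 0.238

Now also conditioning on root rot=true:
P(wilting | root rot) = 0.88348·0.95 + 0.933584·0.05 = 0.839306 + 0.046679 = 0.885985
Restricting to configurations with underwatering present: 0.933584·0.05 = 0.046679.
So P(underwatering | wilting, root rot) = 0.046679/0.885985 ≈ 0.053.
This is intercausal reasoning (explaining away): once root rot accounts for the wilting, underwatering becomes less likely.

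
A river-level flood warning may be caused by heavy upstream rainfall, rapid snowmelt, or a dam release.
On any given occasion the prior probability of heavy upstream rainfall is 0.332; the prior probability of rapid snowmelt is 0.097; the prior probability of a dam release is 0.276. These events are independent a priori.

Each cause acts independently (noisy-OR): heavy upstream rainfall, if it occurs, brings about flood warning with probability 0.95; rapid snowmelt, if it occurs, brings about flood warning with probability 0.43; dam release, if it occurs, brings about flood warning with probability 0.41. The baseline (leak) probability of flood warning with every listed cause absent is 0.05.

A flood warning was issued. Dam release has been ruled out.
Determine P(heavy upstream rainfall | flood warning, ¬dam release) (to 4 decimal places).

P(heavy upstream rainfall | flood warning, ¬dam release) ≈ 0.8411

Under noisy-OR, P(flood warning | causes) = 1 − (1−0.05)·∏(1−qᵢ) over the active causes.
Sum P(flood warning|·) weighted by the priors over the 4 (heavy upstream rainfall, rapid snowmelt) configurations:
  P(flood warning | ¬dam release) = 0.05·0.668·0.903 + 0.4585·0.668·0.097 + 0.9525·0.332·0.903 + 0.972925·0.332·0.097
        = 0.030160 + 0.029709 + 0.285556 + 0.031332 = 0.376757
Configurations with heavy upstream rainfall contribute 0.316888, so
  P(heavy upstream rainfall | flood warning, ¬dam release) = 0.316888 / 0.376757 ≈ 0.8411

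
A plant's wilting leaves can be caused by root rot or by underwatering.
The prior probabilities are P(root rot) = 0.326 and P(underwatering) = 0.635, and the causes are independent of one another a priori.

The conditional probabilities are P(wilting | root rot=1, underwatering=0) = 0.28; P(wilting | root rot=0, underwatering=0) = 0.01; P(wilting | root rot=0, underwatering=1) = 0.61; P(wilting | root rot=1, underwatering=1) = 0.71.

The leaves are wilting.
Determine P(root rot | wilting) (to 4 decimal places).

P(wilting) = 0.01×0.674×0.365 + 0.61×0.674×0.635 + 0.28×0.326×0.365 + 0.71×0.326×0.635 = 0.002460 + 0.261074 + 0.033317 + 0.146977 = 0.443828
Of this, 0.180294 comes from 0.033317 + 0.146977 (the root rot=true cases).
So P(root rot | wilting) = 0.180294/0.443828 ≈ 0.4062.

P(root rot | wilting) ≈ 0.4062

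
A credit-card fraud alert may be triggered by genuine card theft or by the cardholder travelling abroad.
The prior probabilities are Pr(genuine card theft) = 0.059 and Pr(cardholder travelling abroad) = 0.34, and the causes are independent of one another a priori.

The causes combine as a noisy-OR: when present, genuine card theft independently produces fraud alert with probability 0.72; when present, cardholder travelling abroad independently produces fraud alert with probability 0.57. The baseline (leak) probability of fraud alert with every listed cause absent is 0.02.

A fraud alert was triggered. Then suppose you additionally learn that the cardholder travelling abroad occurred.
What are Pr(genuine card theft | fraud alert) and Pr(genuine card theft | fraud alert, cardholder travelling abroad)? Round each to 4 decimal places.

Pr(genuine card theft | fraud alert) ≈ 0.1887; Pr(genuine card theft | fraud alert, cardholder travelling abroad) ≈ 0.0872

Under noisy-OR, P(fraud alert | causes) = 1 − (1−0.02)·∏(1−qᵢ) over the active causes.
Sum P(fraud alert|·) weighted by the priors over the 4 (genuine card theft, cardholder travelling abroad) configurations:
  P(fraud alert) = 0.02*0.941*0.66 + 0.5786*0.941*0.34 + 0.7256*0.059*0.66 + 0.882008*0.059*0.34
        = 0.012421 + 0.185117 + 0.028255 + 0.017693 = 0.243486
Configurations with genuine card theft contribute 0.045948, so
  P(genuine card theft | fraud alert) = 0.045948 / 0.243486 ≈ 0.1887

Now also conditioning on cardholder travelling abroad=true:
Sum P(fraud alert|·) weighted by the priors over both values of genuine card theft:
  P(fraud alert | cardholder travelling abroad) = 0.5786×0.941 + 0.882008×0.059
        = 0.544463 + 0.052038 = 0.596501
Configurations with genuine card theft contribute 0.052038, so
  P(genuine card theft | fraud alert, cardholder travelling abroad) = 0.052038 / 0.596501 ≈ 0.0872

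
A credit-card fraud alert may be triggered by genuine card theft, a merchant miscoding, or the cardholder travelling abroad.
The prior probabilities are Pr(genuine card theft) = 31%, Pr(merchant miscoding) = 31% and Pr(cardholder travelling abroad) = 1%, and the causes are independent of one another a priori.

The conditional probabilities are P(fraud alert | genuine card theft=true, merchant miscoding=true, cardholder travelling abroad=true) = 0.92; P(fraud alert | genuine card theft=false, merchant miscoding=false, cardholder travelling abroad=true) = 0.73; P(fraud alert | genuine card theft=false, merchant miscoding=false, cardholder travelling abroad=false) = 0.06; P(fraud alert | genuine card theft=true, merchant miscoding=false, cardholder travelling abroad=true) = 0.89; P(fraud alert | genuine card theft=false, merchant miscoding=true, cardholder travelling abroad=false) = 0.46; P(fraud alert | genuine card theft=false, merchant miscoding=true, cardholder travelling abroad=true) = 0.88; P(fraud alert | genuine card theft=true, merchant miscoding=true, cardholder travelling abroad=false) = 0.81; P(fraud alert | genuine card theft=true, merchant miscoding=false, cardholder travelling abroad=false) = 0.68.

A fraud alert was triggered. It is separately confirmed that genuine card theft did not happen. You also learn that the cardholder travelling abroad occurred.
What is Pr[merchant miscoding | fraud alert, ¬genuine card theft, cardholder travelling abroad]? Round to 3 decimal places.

Pr[merchant miscoding | fraud alert, ¬genuine card theft, cardholder travelling abroad] ≈ 0.351

P(fraud alert | ¬genuine card theft, cardholder travelling abroad) = 0.73×0.69 + 0.88×0.31 = 0.503700 + 0.272800 = 0.776500
Of this, 0.272800 comes from 0.88×0.31 (the merchant miscoding=true cases).
So P(merchant miscoding | fraud alert, ¬genuine card theft, cardholder travelling abroad) = 0.272800/0.776500 ≈ 0.351.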